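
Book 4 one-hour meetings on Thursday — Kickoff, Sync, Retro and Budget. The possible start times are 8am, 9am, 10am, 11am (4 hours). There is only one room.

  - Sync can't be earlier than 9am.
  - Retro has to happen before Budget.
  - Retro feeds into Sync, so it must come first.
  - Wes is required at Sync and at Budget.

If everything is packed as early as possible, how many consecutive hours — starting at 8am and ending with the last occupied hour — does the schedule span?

4

The precedence chain requires at least 2 distinct hours.
With at most 1 per hour and 4 meetings, at least 4 hours are needed.
4 works (last occupied hour: 11am): for example Kickoff=11am, Budget=10am, Retro=8am, Sync=9am.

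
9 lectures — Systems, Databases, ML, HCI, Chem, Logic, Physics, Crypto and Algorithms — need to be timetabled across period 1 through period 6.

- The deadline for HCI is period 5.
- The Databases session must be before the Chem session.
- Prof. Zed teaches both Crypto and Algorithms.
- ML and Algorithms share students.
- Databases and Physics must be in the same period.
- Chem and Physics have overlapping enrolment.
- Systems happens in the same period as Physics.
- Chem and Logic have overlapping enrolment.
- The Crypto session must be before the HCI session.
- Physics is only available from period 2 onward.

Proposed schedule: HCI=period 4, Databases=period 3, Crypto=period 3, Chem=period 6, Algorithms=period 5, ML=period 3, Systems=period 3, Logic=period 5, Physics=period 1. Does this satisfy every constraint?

No — it violates: Physics is only available from period 2 onward

Systems happens in the same period as Physics — violated.
The Crypto session must be before the HCI session — holds.
Chem and Physics have overlapping enrolment — holds.
The deadline for HCI is period 5 — holds.
Databases and Physics must be in the same period — violated.
Physics is only available from period 2 onward — violated.
The Databases session must be before the Chem session — holds.
Prof. Zed teaches both Crypto and Algorithms — holds.
ML and Algorithms share students — holds.
Chem and Logic have overlapping enrolment — holds.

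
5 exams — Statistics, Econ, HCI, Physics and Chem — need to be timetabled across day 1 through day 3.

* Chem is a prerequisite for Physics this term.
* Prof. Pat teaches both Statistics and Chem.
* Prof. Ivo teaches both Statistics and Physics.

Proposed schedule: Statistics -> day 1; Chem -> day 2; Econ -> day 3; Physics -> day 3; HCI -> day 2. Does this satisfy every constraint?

Prof. Ivo teaches both Statistics and Physics — holds.
Chem is a prerequisite for Physics this term — holds.
Prof. Pat teaches both Statistics and Chem — holds.

Yes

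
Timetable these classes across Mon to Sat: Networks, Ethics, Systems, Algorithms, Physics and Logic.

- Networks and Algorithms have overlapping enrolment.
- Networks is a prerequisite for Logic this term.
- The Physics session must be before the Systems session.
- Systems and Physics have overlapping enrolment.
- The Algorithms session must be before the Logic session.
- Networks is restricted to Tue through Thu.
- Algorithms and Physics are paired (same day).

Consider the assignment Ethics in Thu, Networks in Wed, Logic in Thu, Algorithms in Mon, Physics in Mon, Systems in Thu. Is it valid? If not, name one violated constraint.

Algorithms and Physics are paired (same day) — holds.
Systems and Physics have overlapping enrolment — holds.
The Physics session must be before the Systems session — holds.
Networks is restricted to Tue through Thu — holds.
Networks and Algorithms have overlapping enrolment — holds.
Networks is a prerequisite for Logic this term — holds.
The Algorithms session must be before the Logic session — holds.

Yes, all constraints hold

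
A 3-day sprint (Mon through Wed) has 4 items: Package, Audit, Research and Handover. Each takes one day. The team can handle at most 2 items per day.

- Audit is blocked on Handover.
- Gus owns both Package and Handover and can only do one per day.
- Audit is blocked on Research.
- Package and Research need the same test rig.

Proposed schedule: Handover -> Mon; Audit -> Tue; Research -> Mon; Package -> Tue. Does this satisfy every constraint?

Yes

Gus owns both Package and Handover and can only do one per day — holds.
Audit is blocked on Research — holds.
The team can handle at most 2 items per day — holds.
Package and Research need the same test rig — holds.
Audit is blocked on Handover — holds.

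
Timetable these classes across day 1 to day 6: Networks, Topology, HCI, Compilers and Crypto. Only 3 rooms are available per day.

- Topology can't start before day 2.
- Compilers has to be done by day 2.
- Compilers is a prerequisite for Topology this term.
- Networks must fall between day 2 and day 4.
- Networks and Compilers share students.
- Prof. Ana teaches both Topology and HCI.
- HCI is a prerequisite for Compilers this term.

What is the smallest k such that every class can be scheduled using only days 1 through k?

The precedence chain requires at least 3 distinct days.
With at most 3 per day and 5 classes, at least 2 days are needed.
3 works (last occupied day: day 3): for example Networks=day 3, Compilers=day 2, Topology=day 3, Crypto=day 1, HCI=day 1.

3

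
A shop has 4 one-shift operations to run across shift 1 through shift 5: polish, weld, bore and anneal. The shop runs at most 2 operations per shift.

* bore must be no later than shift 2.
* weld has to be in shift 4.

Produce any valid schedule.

bore in shift 1; weld in shift 4; polish in shift 1; anneal in shift 2

Checking: bore=shift 1 in [shift 1,shift 2]; weld=shift 4 in [shift 4,shift 4]; max 2 per shift (cap 2).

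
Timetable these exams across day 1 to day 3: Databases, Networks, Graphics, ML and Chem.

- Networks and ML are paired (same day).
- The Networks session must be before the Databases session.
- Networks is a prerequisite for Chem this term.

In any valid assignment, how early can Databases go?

day 2

Precedence pushes Databases to at least day 2.
Databases at day 2 is achievable: Networks -> day 1; ML -> day 1; Graphics -> day 1; Databases -> day 2; Chem -> day 2.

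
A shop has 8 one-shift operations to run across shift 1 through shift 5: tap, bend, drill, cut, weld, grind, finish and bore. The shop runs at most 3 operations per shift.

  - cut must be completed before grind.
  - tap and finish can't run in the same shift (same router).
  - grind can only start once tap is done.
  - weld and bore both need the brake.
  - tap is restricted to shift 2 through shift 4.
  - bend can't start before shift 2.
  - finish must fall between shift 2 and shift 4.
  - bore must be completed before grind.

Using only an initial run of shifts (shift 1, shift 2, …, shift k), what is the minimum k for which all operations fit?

3 shifts

The precedence chain requires at least 2 distinct shifts.
With at most 3 per shift and 8 operations, at least 3 shifts are needed.
Propagating the time windows through the other constraints, grind can't land before shift 3, so the schedule must run through at least shift 3.
3 works (last occupied shift: shift 3): for example grind=shift 3; tap=shift 2; bore=shift 1; drill=shift 1; finish=shift 3; weld=shift 2; cut=shift 1; bend=shift 2.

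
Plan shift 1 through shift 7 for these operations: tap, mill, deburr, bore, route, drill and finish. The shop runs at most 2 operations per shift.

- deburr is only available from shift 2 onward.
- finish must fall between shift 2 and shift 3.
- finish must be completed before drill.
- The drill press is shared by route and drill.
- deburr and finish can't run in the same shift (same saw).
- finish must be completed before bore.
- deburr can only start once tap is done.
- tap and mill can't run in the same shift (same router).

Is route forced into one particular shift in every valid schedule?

No

route can be shift 1 (e.g. mill -> shift 2, route -> shift 1, finish -> shift 2, deburr -> shift 3, drill -> shift 4, bore -> shift 3, tap -> shift 1) or shift 2 (e.g. deburr -> shift 3; route -> shift 2; bore -> shift 3; mill -> shift 4; finish -> shift 2; tap -> shift 1; drill -> shift 4).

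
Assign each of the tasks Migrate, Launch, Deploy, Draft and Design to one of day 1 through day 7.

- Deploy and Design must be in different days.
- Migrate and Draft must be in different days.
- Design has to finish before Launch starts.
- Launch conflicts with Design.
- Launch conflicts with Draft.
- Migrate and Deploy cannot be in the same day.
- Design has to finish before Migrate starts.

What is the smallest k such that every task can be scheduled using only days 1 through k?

3

The precedence chain requires at least 2 distinct days.
Could 2 days be enough, i.e. nothing placed later than day 2? No: Launch must come after Design (at day 1 or later) → {day 2}; Design must come before Launch (at day 2 or earlier) → {day 1}; Migrate must come after Design (at day 1 or later) → {day 2}; Deploy can't share with Migrate (day 2) → {day 1}; Design can't share with Deploy (day 1) → nothing is left.
So 2 days is not enough.
3 works (last occupied day: day 3): for example Draft=day 1; Design=day 1; Launch=day 2; Deploy=day 3; Migrate=day 2.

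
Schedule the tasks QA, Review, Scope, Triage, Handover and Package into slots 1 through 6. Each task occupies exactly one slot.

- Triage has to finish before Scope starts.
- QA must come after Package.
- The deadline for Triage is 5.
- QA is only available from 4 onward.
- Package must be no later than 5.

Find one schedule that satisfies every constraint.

Triage -> 1, Review -> 1, Scope -> 2, Package -> 1, QA -> 4, Handover -> 1

Checking: Triage(1) before Scope(2); Package(1) before QA(4); Triage=1 in [1,5]; Package=1 in [1,5]; QA=4 in [4,6].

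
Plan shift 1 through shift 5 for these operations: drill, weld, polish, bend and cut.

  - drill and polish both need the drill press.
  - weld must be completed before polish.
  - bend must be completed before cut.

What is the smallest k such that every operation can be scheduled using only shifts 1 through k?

2 shifts

The precedence chain requires at least 2 distinct shifts.
2 works (last occupied shift: shift 2): for example weld in shift 1; polish in shift 2; bend in shift 1; drill in shift 1; cut in shift 2.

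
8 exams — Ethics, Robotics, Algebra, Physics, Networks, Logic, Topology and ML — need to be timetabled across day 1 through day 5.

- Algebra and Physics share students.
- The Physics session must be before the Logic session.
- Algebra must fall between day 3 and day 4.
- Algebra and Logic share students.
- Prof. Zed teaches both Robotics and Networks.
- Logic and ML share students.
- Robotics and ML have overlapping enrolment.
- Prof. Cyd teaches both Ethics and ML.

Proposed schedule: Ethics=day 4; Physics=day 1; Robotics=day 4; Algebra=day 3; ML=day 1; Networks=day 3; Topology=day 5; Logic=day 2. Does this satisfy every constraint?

Algebra and Physics share students — holds.
The Physics session must be before the Logic session — holds.
Robotics and ML have overlapping enrolment — holds.
Prof. Cyd teaches both Ethics and ML — holds.
Prof. Zed teaches both Robotics and Networks — holds.
Algebra must fall between day 3 and day 4 — holds.
Logic and ML share students — holds.
Algebra and Logic share students — holds.

Valid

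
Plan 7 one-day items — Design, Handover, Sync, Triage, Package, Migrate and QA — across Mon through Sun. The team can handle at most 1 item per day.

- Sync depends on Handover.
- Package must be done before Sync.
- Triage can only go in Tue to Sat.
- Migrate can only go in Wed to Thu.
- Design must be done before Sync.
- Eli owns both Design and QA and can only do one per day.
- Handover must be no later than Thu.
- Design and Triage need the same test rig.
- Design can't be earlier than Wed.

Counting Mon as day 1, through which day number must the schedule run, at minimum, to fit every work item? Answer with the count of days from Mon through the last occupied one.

The precedence chain requires at least 2 distinct days.
With at most 1 per day and 7 work items, at least 7 days are needed.
Propagating the time windows through the other constraints, Sync can't land before Thu — that is day 4 counting from Mon — so the schedule must run through at least 4 days.
7 works (last occupied day: Sun): for example Sync=Sat; QA=Sun; Handover=Mon; Package=Fri; Design=Thu; Migrate=Wed; Triage=Tue.

7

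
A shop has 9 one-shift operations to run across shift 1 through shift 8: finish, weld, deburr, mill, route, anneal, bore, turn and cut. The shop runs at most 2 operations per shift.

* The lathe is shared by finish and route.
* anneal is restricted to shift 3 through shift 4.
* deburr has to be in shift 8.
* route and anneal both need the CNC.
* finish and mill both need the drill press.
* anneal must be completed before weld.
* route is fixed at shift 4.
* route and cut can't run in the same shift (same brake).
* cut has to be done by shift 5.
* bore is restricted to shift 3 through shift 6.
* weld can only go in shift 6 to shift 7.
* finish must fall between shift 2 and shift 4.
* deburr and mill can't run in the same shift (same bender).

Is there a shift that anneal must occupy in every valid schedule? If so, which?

anneal's window is shift 3–shift 4.
route is fixed at shift 4, and anneal can't share a shift with route.
So anneal must be shift 3.

shift 3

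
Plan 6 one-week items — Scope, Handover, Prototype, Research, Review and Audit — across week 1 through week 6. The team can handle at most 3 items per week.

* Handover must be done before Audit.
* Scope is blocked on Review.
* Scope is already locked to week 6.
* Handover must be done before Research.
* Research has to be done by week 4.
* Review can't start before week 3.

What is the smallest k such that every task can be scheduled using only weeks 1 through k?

The precedence chain requires at least 2 distinct weeks.
With at most 3 per week and 6 tasks, at least 2 weeks are needed.
Scope can't be placed before week 6, so the schedule must run through at least week 6.
6 works (last occupied week: week 6): for example Handover=week 1, Scope=week 6, Audit=week 2, Review=week 3, Research=week 2, Prototype=week 1.

6 weeks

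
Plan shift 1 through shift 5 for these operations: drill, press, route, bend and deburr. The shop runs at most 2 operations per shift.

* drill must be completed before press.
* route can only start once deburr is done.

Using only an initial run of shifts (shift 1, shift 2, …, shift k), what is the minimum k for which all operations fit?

3

The precedence chain requires at least 2 distinct shifts.
With at most 2 per shift and 5 operations, at least 3 shifts are needed.
3 works (last occupied shift: shift 3): for example bend=shift 3, deburr=shift 1, drill=shift 1, route=shift 2, press=shift 2.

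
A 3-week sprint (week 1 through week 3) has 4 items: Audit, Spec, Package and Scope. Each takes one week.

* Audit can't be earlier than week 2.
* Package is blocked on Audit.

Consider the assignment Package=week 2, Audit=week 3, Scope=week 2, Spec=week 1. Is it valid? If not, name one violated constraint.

Audit can't be earlier than week 2 — holds.
Package is blocked on Audit — violated.

No. Package is blocked on Audit is not satisfied.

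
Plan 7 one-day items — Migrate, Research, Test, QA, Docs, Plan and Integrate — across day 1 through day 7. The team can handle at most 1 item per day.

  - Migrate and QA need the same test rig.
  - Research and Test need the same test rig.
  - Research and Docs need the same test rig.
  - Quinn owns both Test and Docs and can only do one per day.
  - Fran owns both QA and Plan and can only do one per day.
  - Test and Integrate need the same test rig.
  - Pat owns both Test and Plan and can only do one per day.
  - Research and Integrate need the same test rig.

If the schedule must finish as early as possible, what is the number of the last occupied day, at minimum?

7

With at most 1 per day and 7 tasks, at least 7 days are needed.
7 works (last occupied day: day 7): for example Migrate=day 1; Plan=day 6; Docs=day 5; Test=day 3; Research=day 2; QA=day 4; Integrate=day 7.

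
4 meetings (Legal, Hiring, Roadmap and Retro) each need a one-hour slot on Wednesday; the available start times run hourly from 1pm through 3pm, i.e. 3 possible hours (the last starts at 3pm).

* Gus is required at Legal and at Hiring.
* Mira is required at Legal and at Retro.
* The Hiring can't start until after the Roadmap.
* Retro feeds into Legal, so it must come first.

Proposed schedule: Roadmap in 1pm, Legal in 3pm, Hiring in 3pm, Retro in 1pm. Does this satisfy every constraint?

No — it violates: Gus is required at Legal and at Hiring

The Hiring can't start until after the Roadmap — holds.
Gus is required at Legal and at Hiring — violated.
Retro feeds into Legal, so it must come first — holds.
Mira is required at Legal and at Retro — holds.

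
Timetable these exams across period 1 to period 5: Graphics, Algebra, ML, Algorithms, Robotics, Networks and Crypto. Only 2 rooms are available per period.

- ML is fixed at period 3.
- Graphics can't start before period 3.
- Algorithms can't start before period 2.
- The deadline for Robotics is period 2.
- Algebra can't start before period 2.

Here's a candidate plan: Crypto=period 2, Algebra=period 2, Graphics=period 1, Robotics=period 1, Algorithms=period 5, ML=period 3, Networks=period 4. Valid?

Algorithms can't start before period 2 — holds.
The deadline for Robotics is period 2 — holds.
Graphics can't start before period 3 — violated.
Only 2 rooms are available per period — holds.
Algebra can't start before period 2 — holds.
ML is fixed at period 3 — holds.

Invalid. Graphics can't start before period 3.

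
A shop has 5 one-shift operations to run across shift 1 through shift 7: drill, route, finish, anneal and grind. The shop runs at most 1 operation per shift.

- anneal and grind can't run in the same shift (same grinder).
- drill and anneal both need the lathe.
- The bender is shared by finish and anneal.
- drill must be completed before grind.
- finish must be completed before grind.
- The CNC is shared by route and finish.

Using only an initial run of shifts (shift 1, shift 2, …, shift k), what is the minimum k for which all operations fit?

5

The precedence chain requires at least 2 distinct shifts.
With at most 1 per shift and 5 operations, at least 5 shifts are needed.
5 works (last occupied shift: shift 5): for example grind in shift 3; drill in shift 1; anneal in shift 5; route in shift 4; finish in shift 2.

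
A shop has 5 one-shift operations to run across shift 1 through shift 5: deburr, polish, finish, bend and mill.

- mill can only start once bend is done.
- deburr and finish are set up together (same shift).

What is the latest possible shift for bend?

shift 4

Downstream work caps bend at shift 4.
bend at shift 4 is achievable: bend in shift 4, mill in shift 5, finish in shift 1, deburr in shift 1, polish in shift 1.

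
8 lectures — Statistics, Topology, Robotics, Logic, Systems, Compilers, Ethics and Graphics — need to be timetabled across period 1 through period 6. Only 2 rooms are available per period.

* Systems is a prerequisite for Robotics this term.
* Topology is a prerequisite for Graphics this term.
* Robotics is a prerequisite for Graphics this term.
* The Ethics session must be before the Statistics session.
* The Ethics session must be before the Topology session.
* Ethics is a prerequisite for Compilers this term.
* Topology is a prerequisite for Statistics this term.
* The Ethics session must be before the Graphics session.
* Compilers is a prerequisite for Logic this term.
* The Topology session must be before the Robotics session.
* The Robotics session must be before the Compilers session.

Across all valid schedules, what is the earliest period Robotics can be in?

Precedence pushes Robotics to at least period 3; downstream work caps Robotics at period 4.
Robotics at period 3 is achievable: Logic=period 5; Statistics=period 3; Topology=period 2; Graphics=period 4; Robotics=period 3; Compilers=period 4; Ethics=period 1; Systems=period 1.

period 3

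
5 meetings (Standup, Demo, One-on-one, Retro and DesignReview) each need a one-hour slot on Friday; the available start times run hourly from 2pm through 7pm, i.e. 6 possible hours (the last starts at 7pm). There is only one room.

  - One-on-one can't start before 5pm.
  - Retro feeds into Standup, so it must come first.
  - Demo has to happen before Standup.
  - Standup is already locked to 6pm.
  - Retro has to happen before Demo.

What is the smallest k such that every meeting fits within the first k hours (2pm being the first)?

The precedence chain requires at least 3 distinct hours.
With at most 1 per hour and 5 meetings, at least 5 hours are needed.
Standup can't be placed before 6pm — that is hour 5 counting from 2pm — so the schedule must run through at least 5 hours.
5 works (last occupied hour: 6pm): for example Retro -> 2pm; Standup -> 6pm; DesignReview -> 4pm; One-on-one -> 5pm; Demo -> 3pm.

5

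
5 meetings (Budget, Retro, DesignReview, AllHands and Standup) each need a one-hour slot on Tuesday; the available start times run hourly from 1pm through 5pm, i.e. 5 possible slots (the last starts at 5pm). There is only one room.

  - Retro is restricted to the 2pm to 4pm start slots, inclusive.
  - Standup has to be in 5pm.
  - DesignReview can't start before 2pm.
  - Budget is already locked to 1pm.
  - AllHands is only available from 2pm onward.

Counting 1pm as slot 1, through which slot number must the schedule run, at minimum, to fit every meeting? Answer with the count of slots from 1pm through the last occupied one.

5

With at most 1 per slot and 5 meetings, at least 5 slots are needed.
Standup can't be placed before 5pm — that is slot 5 counting from 1pm — so the schedule must run through at least 5 slots.
5 works (last occupied slot: 5pm): for example Retro=2pm, DesignReview=3pm, AllHands=4pm, Budget=1pm, Standup=5pm.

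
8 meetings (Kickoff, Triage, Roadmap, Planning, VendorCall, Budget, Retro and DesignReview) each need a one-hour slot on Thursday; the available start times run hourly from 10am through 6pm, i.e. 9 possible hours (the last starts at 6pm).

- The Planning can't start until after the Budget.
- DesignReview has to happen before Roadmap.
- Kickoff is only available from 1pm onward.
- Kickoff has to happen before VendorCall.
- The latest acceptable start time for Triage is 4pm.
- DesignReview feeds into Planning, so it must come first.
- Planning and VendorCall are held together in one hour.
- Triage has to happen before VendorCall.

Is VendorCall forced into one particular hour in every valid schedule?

No

VendorCall can be 2pm (e.g. Kickoff=1pm, VendorCall=2pm, Triage=10am, Budget=10am, Roadmap=11am, Planning=2pm, DesignReview=10am, Retro=10am) or 3pm (e.g. Kickoff=1pm; DesignReview=10am; Planning=3pm; Budget=10am; Triage=10am; Roadmap=11am; Retro=10am; VendorCall=3pm).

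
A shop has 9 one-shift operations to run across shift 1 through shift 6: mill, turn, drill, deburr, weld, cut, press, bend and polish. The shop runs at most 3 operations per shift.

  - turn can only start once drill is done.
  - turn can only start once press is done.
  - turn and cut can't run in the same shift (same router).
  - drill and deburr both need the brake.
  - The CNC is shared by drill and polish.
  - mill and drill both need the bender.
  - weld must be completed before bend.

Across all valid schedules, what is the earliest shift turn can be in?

shift 2

Precedence pushes turn to at least shift 2.
turn at shift 2 is achievable: turn -> shift 2; polish -> shift 3; press -> shift 1; cut -> shift 3; bend -> shift 2; drill -> shift 1; mill -> shift 2; weld -> shift 1; deburr -> shift 3.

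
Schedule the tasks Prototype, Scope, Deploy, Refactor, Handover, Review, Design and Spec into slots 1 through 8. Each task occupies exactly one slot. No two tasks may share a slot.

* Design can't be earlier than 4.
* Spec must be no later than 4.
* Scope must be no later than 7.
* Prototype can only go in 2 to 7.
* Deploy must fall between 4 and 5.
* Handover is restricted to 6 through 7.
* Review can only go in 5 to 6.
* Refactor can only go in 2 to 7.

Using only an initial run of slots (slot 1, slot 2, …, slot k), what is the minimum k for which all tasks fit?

8 slots

With at most 1 per slot and 8 tasks, at least 8 slots are needed.
Handover can't be placed before 6, so the schedule must run through at least slot 6.
8 works (last occupied slot: 8): for example Prototype=2, Deploy=4, Design=8, Scope=7, Review=5, Spec=1, Handover=6, Refactor=3.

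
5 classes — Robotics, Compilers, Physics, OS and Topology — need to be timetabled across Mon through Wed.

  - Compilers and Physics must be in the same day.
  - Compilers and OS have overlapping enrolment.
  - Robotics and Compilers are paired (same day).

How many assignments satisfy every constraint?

18

Splitting on Robotics: it can be Mon (6), Tue (6), Wed (6). Listing each branch's schedules as (Compilers, Physics, OS, Topology):
Robotics=Mon: (Mon,Mon,Tue,Mon) (Mon,Mon,Tue,Tue) (Mon,Mon,Tue,Wed) (Mon,Mon,Wed,Mon) (Mon,Mon,Wed,Tue) (Mon,Mon,Wed,Wed) — 6.
Robotics=Tue: (Tue,Tue,Mon,Mon) (Tue,Tue,Mon,Tue) (Tue,Tue,Mon,Wed) (Tue,Tue,Wed,Mon) (Tue,Tue,Wed,Tue) (Tue,Tue,Wed,Wed) — 6.
Robotics=Wed: (Wed,Wed,Mon,Mon) (Wed,Wed,Mon,Tue) (Wed,Wed,Mon,Wed) (Wed,Wed,Tue,Mon) (Wed,Wed,Tue,Tue) (Wed,Wed,Tue,Wed) — 6.
Summing: 6 + 6 + 6 = 18.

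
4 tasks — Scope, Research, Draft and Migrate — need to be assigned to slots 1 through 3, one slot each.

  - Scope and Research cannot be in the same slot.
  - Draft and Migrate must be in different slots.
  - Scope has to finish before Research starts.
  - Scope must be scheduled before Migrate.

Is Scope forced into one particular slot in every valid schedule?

Scope can be 1 (e.g. Research=2; Scope=1; Draft=1; Migrate=2) or 2 (e.g. Draft -> 1; Migrate -> 3; Scope -> 2; Research -> 3).

No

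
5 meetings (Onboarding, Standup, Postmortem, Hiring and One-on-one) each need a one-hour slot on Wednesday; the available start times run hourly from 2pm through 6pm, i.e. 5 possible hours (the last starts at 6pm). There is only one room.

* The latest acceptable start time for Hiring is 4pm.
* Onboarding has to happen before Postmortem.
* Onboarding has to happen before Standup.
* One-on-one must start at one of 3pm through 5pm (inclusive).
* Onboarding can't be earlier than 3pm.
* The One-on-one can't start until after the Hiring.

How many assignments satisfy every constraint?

6

Splitting on Onboarding: it can be 3pm (4), 4pm (2). Listing each branch's schedules as (Standup, Postmortem, Hiring, One-on-one):
Onboarding=3pm: (4pm,6pm,2pm,5pm) (5pm,6pm,2pm,4pm) (6pm,4pm,2pm,5pm) (6pm,5pm,2pm,4pm) — 4.
Onboarding=4pm: (5pm,6pm,2pm,3pm) (6pm,5pm,2pm,3pm) — 2.
Summing: 4 + 2 = 6.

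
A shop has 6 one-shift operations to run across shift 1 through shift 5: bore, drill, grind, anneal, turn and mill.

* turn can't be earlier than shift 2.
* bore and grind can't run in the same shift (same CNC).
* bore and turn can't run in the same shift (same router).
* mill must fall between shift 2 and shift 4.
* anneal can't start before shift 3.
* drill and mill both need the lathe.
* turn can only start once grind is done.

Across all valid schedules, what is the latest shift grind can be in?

Downstream work caps grind at shift 4.
grind at shift 4 is achievable: bore=shift 1; grind=shift 4; anneal=shift 3; drill=shift 1; turn=shift 5; mill=shift 2.

shift 4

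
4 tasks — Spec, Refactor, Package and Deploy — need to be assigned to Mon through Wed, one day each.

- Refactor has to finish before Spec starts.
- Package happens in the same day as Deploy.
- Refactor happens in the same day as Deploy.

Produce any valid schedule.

Package in Mon; Refactor in Mon; Spec in Tue; Deploy in Mon

Checking: Refactor(Mon) before Spec(Tue); Refactor = Deploy = Mon; Package = Deploy = Mon.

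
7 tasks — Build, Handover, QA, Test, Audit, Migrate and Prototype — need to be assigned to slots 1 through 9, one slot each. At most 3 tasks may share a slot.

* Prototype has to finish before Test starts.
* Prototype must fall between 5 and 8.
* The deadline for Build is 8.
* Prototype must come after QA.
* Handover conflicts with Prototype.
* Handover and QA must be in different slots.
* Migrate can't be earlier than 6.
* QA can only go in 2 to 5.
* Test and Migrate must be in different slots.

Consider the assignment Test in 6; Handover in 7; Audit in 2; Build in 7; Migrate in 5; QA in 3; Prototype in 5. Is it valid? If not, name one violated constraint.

Migrate can't be earlier than 6 — violated.
At most 3 tasks may share a slot — holds.
Test and Migrate must be in different slots — holds.
Prototype must fall between 5 and 8 — holds.
Handover and QA must be in different slots — holds.
Handover conflicts with Prototype — holds.
Prototype has to finish before Test starts — holds.
QA can only go in 2 to 5 — holds.
The deadline for Build is 8 — holds.
Prototype must come after QA — holds.

Invalid. Migrate can't be earlier than 6.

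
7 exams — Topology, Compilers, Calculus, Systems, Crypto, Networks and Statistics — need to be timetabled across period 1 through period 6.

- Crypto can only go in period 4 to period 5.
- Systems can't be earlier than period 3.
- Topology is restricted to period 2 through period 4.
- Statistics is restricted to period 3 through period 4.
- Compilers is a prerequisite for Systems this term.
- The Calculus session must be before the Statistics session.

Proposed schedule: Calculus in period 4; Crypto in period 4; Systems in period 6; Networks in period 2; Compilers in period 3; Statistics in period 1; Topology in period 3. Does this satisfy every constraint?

Compilers is a prerequisite for Systems this term — holds.
The Calculus session must be before the Statistics session — violated.
Topology is restricted to period 2 through period 4 — holds.
Systems can't be earlier than period 3 — holds.
Statistics is restricted to period 3 through period 4 — violated.
Crypto can only go in period 4 to period 5 — holds.

No. The Calculus session must be before the Statistics session is not satisfied.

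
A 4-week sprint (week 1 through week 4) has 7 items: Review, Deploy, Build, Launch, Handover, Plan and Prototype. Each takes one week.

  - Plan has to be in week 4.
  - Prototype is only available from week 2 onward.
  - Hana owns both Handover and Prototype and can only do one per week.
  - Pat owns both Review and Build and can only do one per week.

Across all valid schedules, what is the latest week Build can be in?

week 4

Build at week 4 is achievable: Build=week 4; Handover=week 1; Plan=week 4; Launch=week 1; Deploy=week 1; Review=week 1; Prototype=week 2.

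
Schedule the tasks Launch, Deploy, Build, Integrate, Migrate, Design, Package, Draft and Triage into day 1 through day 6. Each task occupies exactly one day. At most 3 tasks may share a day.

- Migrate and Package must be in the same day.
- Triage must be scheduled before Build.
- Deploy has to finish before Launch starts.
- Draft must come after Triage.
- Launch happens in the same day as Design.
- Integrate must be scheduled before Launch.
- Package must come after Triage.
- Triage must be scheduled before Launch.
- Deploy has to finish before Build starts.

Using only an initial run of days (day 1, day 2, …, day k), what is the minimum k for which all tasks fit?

3 days

The precedence chain requires at least 2 distinct days.
With at most 3 per day and 9 tasks, at least 3 days are needed.
3 works (last occupied day: day 3): for example Triage=day 1, Build=day 2, Migrate=day 3, Package=day 3, Draft=day 3, Design=day 2, Integrate=day 1, Launch=day 2, Deploy=day 1.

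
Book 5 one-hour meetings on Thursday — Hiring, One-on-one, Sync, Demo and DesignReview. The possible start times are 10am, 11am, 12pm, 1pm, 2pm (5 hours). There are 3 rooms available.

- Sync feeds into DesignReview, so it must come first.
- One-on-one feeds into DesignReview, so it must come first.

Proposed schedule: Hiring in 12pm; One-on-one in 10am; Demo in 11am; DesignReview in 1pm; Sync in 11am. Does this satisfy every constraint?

Yes, all constraints hold

One-on-one feeds into DesignReview, so it must come first — holds.
There are 3 rooms available — holds.
Sync feeds into DesignReview, so it must come first — holds.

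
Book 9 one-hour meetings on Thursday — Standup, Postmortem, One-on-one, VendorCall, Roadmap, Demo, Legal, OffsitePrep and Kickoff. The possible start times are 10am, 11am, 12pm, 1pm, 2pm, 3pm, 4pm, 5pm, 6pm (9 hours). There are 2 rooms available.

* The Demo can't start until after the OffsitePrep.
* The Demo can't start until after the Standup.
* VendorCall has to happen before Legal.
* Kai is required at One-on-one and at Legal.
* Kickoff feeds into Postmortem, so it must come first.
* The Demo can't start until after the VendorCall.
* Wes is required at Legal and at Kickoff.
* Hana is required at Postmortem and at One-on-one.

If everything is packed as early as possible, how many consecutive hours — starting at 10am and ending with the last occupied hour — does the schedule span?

The precedence chain requires at least 2 distinct hours.
With at most 2 per hour and 9 meetings, at least 5 hours are needed.
5 works (last occupied hour: 2pm): for example OffsitePrep -> 11am, One-on-one -> 2pm, Demo -> 12pm, Kickoff -> 11am, Postmortem -> 12pm, Standup -> 10am, Roadmap -> 1pm, VendorCall -> 10am, Legal -> 1pm.

5 hours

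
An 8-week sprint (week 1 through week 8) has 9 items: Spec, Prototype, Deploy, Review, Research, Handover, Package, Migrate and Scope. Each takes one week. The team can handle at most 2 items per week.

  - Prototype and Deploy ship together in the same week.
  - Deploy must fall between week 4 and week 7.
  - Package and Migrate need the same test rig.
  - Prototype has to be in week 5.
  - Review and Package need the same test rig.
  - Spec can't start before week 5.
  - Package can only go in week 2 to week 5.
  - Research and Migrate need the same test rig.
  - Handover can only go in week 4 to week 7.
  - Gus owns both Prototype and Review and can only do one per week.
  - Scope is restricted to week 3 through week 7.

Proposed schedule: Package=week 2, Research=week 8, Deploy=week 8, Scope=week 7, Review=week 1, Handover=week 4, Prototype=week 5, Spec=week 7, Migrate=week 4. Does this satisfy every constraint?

No — it violates: Deploy must fall between week 4 and week 7

Research and Migrate need the same test rig — holds.
Gus owns both Prototype and Review and can only do one per week — holds.
Deploy must fall between week 4 and week 7 — violated.
Review and Package need the same test rig — holds.
Package and Migrate need the same test rig — holds.
Prototype and Deploy ship together in the same week — violated.
The team can handle at most 2 items per week — holds.
Prototype has to be in week 5 — holds.
Handover can only go in week 4 to week 7 — holds.
Spec can't start before week 5 — holds.
Package can only go in week 2 to week 5 — holds.
Scope is restricted to week 3 through week 7 — holds.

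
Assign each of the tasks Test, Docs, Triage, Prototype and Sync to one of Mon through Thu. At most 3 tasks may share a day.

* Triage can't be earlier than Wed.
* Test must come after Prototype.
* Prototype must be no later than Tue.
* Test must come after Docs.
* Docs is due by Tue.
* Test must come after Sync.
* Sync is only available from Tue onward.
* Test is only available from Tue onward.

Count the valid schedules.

Splitting on Test: it can be Wed (8), Thu (16). Listing each branch's schedules as (Docs, Triage, Prototype, Sync):
Test=Wed: (Mon,Wed,Mon,Tue) (Mon,Wed,Tue,Tue) (Mon,Thu,Mon,Tue) (Mon,Thu,Tue,Tue) (Tue,Wed,Mon,Tue) (Tue,Wed,Tue,Tue) (Tue,Thu,Mon,Tue) (Tue,Thu,Tue,Tue) — 8.
Test=Thu: (Mon,Wed,Mon,Tue) (Mon,Wed,Mon,Wed) (Mon,Wed,Tue,Tue) (Mon,Wed,Tue,Wed) (Mon,Thu,Mon,Tue) (Mon,Thu,Mon,Wed) (Mon,Thu,Tue,Tue) (Mon,Thu,Tue,Wed) (Tue,Wed,Mon,Tue) (Tue,Wed,Mon,Wed) (Tue,Wed,Tue,Tue) (Tue,Wed,Tue,Wed) (Tue,Thu,Mon,Tue) (Tue,Thu,Mon,Wed) (Tue,Thu,Tue,Tue) (Tue,Thu,Tue,Wed) — 16.
Summing: 8 + 16 = 24.

24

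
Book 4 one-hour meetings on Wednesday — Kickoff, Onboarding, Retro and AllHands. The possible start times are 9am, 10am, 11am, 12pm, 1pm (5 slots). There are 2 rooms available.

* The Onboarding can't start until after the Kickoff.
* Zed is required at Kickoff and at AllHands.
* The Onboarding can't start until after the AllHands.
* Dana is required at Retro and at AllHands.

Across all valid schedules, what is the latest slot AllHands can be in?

Downstream work caps AllHands at 12pm.
AllHands at 12pm is achievable: Onboarding in 1pm; Retro in 9am; AllHands in 12pm; Kickoff in 9am.

12pm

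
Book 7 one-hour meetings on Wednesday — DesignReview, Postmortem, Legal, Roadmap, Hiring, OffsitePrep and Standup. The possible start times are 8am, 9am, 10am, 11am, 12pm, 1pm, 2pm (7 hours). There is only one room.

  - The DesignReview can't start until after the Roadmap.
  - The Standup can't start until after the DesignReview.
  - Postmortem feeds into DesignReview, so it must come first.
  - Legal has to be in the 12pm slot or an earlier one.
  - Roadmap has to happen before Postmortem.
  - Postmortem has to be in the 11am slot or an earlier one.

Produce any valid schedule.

OffsitePrep -> 2pm; Roadmap -> 8am; DesignReview -> 11am; Standup -> 12pm; Postmortem -> 9am; Hiring -> 1pm; Legal -> 10am

Checking: Roadmap(8am) before Postmortem(9am); DesignReview(11am) before Standup(12pm); Roadmap(8am) before DesignReview(11am); Postmortem(9am) before DesignReview(11am); Postmortem=9am in [8am,11am]; Legal=10am in [8am,12pm]; max 1 per hour (cap 1).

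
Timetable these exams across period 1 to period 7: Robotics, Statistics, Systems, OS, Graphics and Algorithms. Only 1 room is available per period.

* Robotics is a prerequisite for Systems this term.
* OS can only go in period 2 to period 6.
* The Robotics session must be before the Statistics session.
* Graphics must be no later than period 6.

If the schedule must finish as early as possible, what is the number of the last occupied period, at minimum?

6

The precedence chain requires at least 2 distinct periods.
With at most 1 per period and 6 exams, at least 6 periods are needed.
6 works (last occupied period: period 6): for example Systems in period 4, Robotics in period 1, OS in period 2, Algorithms in period 6, Statistics in period 3, Graphics in period 5.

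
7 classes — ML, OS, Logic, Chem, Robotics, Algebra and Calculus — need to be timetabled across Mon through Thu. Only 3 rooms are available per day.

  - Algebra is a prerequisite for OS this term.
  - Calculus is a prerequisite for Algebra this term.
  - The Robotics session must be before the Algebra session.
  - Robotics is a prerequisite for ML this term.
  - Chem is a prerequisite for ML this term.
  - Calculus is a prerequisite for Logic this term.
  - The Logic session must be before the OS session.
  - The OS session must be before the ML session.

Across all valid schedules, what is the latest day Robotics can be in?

Downstream work caps Robotics at Mon.
Robotics at Mon is achievable: Robotics=Mon, Algebra=Tue, ML=Thu, Calculus=Mon, Chem=Mon, OS=Wed, Logic=Tue.

Mon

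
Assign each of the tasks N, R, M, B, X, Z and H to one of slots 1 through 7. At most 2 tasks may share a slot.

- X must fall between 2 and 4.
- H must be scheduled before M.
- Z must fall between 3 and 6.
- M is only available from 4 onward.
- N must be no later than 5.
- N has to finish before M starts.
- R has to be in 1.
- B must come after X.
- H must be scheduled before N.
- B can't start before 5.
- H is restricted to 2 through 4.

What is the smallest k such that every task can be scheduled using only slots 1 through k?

The precedence chain requires at least 3 distinct slots.
With at most 2 per slot and 7 tasks, at least 4 slots are needed.
B can't be placed before 5, so the schedule must run through at least slot 5.
5 works (last occupied slot: 5): for example R -> 1; N -> 3; X -> 2; M -> 4; Z -> 3; H -> 2; B -> 5.

5 slots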